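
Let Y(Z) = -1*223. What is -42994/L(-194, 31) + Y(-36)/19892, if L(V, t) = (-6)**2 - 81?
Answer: 855226613/895140 ≈ 955.41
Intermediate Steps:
L(V, t) = -45 (L(V, t) = 36 - 81 = -45)
Y(Z) = -223
-42994/L(-194, 31) + Y(-36)/19892 = -42994/(-45) - 223/19892 = -42994*(-1/45) - 223*1/19892 = 42994/45 - 223/19892 = 855226613/895140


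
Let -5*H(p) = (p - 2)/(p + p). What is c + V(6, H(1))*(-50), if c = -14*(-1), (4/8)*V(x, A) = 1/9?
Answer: 26/9 ≈ 2.8889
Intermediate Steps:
H(p) = -(-2 + p)/(10*p) (H(p) = -(p - 2)/(5*(p + p)) = -(-2 + p)/(5*(2*p)) = -(-2 + p)*1/(2*p)/5 = -(-2 + p)/(10*p))
V(x, A) = 2/9
c = 14
c + V(6, H(1))*(-50) = 14 + (2/9)*(-50) = 14 - 100/9 = 26/9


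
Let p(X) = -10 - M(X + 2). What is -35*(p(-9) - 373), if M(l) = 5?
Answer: 13580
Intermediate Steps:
p(X) = -15 (p(X) = -10 - 1*5 = -10 - 5 = -15)
-35*(p(-9) - 373) = -35*(-15 - 373) = -35*(-388) = 13580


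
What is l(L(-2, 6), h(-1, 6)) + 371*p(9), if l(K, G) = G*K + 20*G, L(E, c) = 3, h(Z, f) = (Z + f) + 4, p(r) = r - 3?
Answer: 2433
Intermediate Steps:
p(r) = -3 + r
h(Z, f) = 4 + Z + f
l(K, G) = 20*G + G*K
l(L(-2, 6), h(-1, 6)) + 371*p(9) = (4 - 1 + 6)*(20 + 3) + 371*(-3 + 9) = 9*23 + 371*6 = 207 + 2226 = 2433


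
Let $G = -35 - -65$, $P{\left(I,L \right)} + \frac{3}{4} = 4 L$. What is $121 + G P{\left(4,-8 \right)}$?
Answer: $- \frac{1723}{2} \approx -861.5$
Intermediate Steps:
$P{\left(I,L \right)} = - \frac{3}{4} + 4 L$
$G = 30$ ($G = -35 + 65 = 30$)
$121 + G P{\left(4,-8 \right)} = 121 + 30 \left(- \frac{3}{4} + 4 \left(-8\right)\right) = 121 + 30 \left(- \frac{3}{4} - 32\right) = 121 + 30 \left(- \frac{131}{4}\right) = 121 - \frac{1965}{2} = - \frac{1723}{2}$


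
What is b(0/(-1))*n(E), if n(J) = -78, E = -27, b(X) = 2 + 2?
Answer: -312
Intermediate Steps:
b(X) = 4
b(0/(-1))*n(E) = 4*(-78) = -312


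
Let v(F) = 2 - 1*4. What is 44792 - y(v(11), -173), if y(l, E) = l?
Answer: 44794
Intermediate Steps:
v(F) = -2 (v(F) = 2 - 4 = -2)
44792 - y(v(11), -173) = 44792 - 1*(-2) = 44792 + 2 = 44794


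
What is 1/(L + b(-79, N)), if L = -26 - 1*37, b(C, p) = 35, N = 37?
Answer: -1/28 ≈ -0.035714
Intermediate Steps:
L = -63 (L = -26 - 37 = -63)
1/(L + b(-79, N)) = 1/(-63 + 35) = 1/(-28) = -1/28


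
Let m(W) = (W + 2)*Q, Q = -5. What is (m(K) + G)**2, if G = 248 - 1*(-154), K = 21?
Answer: 82369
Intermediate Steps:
m(W) = -10 - 5*W (m(W) = (W + 2)*(-5) = (2 + W)*(-5) = -10 - 5*W)
G = 402 (G = 248 + 154 = 402)
(m(K) + G)**2 = ((-10 - 5*21) + 402)**2 = ((-10 - 105) + 402)**2 = (-115 + 402)**2 = 287**2 = 82369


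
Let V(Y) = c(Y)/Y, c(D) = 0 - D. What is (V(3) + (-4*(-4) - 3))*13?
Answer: 156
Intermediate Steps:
c(D) = -D
V(Y) = -1 (V(Y) = (-Y)/Y = -1)
(V(3) + (-4*(-4) - 3))*13 = (-1 + (-4*(-4) - 3))*13 = (-1 + (16 - 3))*13 = (-1 + 13)*13 = 12*13 = 156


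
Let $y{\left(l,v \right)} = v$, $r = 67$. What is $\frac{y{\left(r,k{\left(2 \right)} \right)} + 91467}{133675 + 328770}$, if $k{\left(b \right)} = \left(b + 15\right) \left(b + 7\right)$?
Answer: $\frac{18324}{92489} \approx 0.19812$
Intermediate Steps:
$k{\left(b \right)} = \left(7 + b\right) \left(15 + b\right)$ ($k{\left(b \right)} = \left(15 + b\right) \left(7 + b\right) = \left(7 + b\right) \left(15 + b\right)$)
$\frac{y{\left(r,k{\left(2 \right)} \right)} + 91467}{133675 + 328770} = \frac{\left(105 + 2^{2} + 22 \cdot 2\right) + 91467}{133675 + 328770} = \frac{\left(105 + 4 + 44\right) + 91467}{462445} = \left(153 + 91467\right) \frac{1}{462445} = 91620 \cdot \frac{1}{462445} = \frac{18324}{92489}$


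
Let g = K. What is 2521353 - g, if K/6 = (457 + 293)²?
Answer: -853647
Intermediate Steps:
K = 3375000 (K = 6*(457 + 293)² = 6*750² = 6*562500 = 3375000)
g = 3375000
2521353 - g = 2521353 - 1*3375000 = 2521353 - 3375000 = -853647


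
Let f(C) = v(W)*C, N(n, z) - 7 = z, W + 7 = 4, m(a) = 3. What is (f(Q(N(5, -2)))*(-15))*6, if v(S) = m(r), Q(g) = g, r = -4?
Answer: -1350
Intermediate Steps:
W = -3 (W = -7 + 4 = -3)
N(n, z) = 7 + z
v(S) = 3
f(C) = 3*C
(f(Q(N(5, -2)))*(-15))*6 = ((3*(7 - 2))*(-15))*6 = ((3*5)*(-15))*6 = (15*(-15))*6 = -225*6 = -1350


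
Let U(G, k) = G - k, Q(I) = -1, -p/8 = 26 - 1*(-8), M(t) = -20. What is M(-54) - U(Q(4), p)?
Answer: -291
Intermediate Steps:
p = -272 (p = -8*(26 - 1*(-8)) = -8*(26 + 8) = -8*34 = -272)
M(-54) - U(Q(4), p) = -20 - (-1 - 1*(-272)) = -20 - (-1 + 272) = -20 - 1*271 = -20 - 271 = -291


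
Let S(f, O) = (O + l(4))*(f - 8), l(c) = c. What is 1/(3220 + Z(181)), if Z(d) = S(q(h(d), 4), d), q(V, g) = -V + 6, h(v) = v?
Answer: -1/30635 ≈ -3.2642e-5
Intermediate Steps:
q(V, g) = 6 - V
S(f, O) = (-8 + f)*(4 + O) (S(f, O) = (O + 4)*(f - 8) = (4 + O)*(-8 + f) = (-8 + f)*(4 + O))
Z(d) = -8 - 12*d + d*(6 - d) (Z(d) = -32 - 8*d + 4*(6 - d) + d*(6 - d) = -32 - 8*d + (24 - 4*d) + d*(6 - d) = -8 - 12*d + d*(6 - d))
1/(3220 + Z(181)) = 1/(3220 + (-8 - 1*181² - 6*181)) = 1/(3220 + (-8 - 1*32761 - 1086)) = 1/(3220 + (-8 - 32761 - 1086)) = 1/(3220 - 33855) = 1/(-30635) = -1/30635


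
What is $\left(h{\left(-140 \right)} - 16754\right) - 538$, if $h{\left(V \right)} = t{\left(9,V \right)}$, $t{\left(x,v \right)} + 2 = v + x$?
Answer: $-17425$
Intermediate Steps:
$t{\left(x,v \right)} = -2 + v + x$ ($t{\left(x,v \right)} = -2 + \left(v + x\right) = -2 + v + x$)
$h{\left(V \right)} = 7 + V$ ($h{\left(V \right)} = -2 + V + 9 = 7 + V$)
$\left(h{\left(-140 \right)} - 16754\right) - 538 = \left(\left(7 - 140\right) - 16754\right) - 538 = \left(-133 - 16754\right) - 538 = -16887 - 538 = -17425$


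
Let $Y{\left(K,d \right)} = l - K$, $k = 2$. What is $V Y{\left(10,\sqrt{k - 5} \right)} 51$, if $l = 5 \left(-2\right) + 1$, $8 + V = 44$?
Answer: $-34884$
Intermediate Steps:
$V = 36$ ($V = -8 + 44 = 36$)
$l = -9$ ($l = -10 + 1 = -9$)
$Y{\left(K,d \right)} = -9 - K$
$V Y{\left(10,\sqrt{k - 5} \right)} 51 = 36 \left(-9 - 10\right) 51 = 36 \left(-19\right) 51 = \left(-684\right) 51 = -34884$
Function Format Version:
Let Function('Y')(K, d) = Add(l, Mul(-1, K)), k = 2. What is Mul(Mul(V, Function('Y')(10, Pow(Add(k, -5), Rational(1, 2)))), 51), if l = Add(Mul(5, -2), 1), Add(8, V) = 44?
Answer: -34884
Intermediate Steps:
V = 36 (V = Add(-8, 44) = 36)
l = -9 (l = Add(-10, 1) = -9)
Function('Y')(K, d) = Add(-9, Mul(-1, K))
Mul(Mul(V, Function('Y')(10, Pow(Add(k, -5), Rational(1, 2)))), 51) = Mul(Mul(36, Add(-9, Mul(-1, 10))), 51) = Mul(Mul(36, Add(-9, -10)), 51) = Mul(Mul(36, -19), 51) = Mul(-684, 51) = -34884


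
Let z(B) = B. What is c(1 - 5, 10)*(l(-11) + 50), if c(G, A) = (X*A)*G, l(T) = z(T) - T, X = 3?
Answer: -6000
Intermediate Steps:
l(T) = 0 (l(T) = T - T = 0)
c(G, A) = 3*A*G (c(G, A) = (3*A)*G = 3*A*G)
c(1 - 5, 10)*(l(-11) + 50) = (3*10*(1 - 5))*(0 + 50) = (3*10*(-4))*50 = -120*50 = -6000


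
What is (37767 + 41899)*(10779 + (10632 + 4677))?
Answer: 2078326608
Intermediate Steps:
(37767 + 41899)*(10779 + (10632 + 4677)) = 79666*(10779 + 15309) = 79666*26088 = 2078326608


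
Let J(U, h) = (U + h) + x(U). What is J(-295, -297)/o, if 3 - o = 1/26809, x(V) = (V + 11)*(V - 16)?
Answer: 1176003594/40213 ≈ 29244.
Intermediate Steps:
x(V) = (-16 + V)*(11 + V) (x(V) = (11 + V)*(-16 + V) = (-16 + V)*(11 + V))
o = 80426/26809 (o = 3 - 1/26809 = 80426/26809 ≈ 3.0000)
J(U, h) = -176 + h + U**2 - 4*U (J(U, h) = (U + h) + (-176 + U**2 - 5*U) = -176 + h + U**2 - 4*U)
J(-295, -297)/o = (-176 - 297 + (-295)**2 - 4*(-295))/(80426/26809) = (-176 - 297 + 87025 + 1180)*(26809/80426) = 87732*(26809/80426) = 1176003594/40213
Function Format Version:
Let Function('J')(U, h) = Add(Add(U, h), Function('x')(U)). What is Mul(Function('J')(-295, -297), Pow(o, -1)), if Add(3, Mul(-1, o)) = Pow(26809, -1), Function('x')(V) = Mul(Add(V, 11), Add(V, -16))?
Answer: Rational(1176003594, 40213) ≈ 29244.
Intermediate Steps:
Function('x')(V) = Mul(Add(-16, V), Add(11, V)) (Function('x')(V) = Mul(Add(11, V), Add(-16, V)) = Mul(Add(-16, V), Add(11, V)))
o = Rational(80426, 26809) (o = Add(3, Mul(-1, Pow(26809, -1))) = Add(3, Mul(-1, Rational(1, 26809))) = Add(3, Rational(-1, 26809)) = Rational(80426, 26809) ≈ 3.0000)
Function('J')(U, h) = Add(-176, h, Pow(U, 2), Mul(-4, U)) (Function('J')(U, h) = Add(Add(U, h), Add(-176, Pow(U, 2), Mul(-5, U))) = Add(-176, h, Pow(U, 2), Mul(-4, U)))
Mul(Function('J')(-295, -297), Pow(o, -1)) = Mul(Add(-176, -297, Pow(-295, 2), Mul(-4, -295)), Pow(Rational(80426, 26809), -1)) = Mul(Add(-176, -297, 87025, 1180), Rational(26809, 80426)) = Mul(87732, Rational(26809, 80426)) = Rational(1176003594, 40213)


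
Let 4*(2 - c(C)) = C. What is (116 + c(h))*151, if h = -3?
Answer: 71725/4 ≈ 17931.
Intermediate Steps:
c(C) = 2 - C/4
(116 + c(h))*151 = (116 + (2 - 1/4*(-3)))*151 = (116 + (2 + 3/4))*151 = (116 + 11/4)*151 = (475/4)*151 = 71725/4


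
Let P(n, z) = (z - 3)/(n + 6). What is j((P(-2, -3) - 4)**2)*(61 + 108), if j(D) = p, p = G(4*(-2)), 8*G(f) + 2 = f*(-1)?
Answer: 507/4 ≈ 126.75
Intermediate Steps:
G(f) = -1/4 - f/8 (G(f) = -1/4 + (f*(-1))/8 = -1/4 + (-f)/8 = -1/4 - f/8)
P(n, z) = (-3 + z)/(6 + n)
p = 3/4 (p = -1/4 - (-2)/2 = -1/4 - 1/8*(-8) = -1/4 + 1 = 3/4 ≈ 0.75000)
j(D) = 3/4
j((P(-2, -3) - 4)**2)*(61 + 108) = 3*(61 + 108)/4 = (3/4)*169 = 507/4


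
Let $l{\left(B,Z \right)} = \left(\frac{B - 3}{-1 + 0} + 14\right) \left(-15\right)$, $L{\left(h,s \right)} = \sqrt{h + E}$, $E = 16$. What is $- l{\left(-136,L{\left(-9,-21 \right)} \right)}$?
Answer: $2295$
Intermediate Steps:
$L{\left(h,s \right)} = \sqrt{16 + h}$ ($L{\left(h,s \right)} = \sqrt{h + 16} = \sqrt{16 + h}$)
$l{\left(B,Z \right)} = -255 + 15 B$ ($l{\left(B,Z \right)} = \left(\frac{-3 + B}{-1} + 14\right) \left(-15\right) = \left(\left(-3 + B\right) \left(-1\right) + 14\right) \left(-15\right) = \left(\left(3 - B\right) + 14\right) \left(-15\right) = \left(17 - B\right) \left(-15\right) = -255 + 15 B$)
$- l{\left(-136,L{\left(-9,-21 \right)} \right)} = - (-255 + 15 \left(-136\right)) = - (-255 - 2040) = \left(-1\right) \left(-2295\right) = 2295$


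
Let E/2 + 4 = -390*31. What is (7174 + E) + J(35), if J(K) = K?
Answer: -16979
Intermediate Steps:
E = -24188 (E = -8 + 2*(-390*31) = -8 + 2*(-12090) = -8 - 24180 = -24188)
(7174 + E) + J(35) = (7174 - 24188) + 35 = -17014 + 35 = -16979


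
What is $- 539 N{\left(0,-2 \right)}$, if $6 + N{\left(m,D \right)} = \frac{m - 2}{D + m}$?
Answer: $2695$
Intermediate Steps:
$N{\left(m,D \right)} = -6 + \frac{-2 + m}{D + m}$ ($N{\left(m,D \right)} = -6 + \frac{m - 2}{D + m} = -6 + \frac{-2 + m}{D + m}$)
$- 539 N{\left(0,-2 \right)} = - 539 \frac{-2 - -12 - 0}{-2 + 0} = - 539 \frac{-2 + 12 + 0}{-2} = - 539 \left(\left(- \frac{1}{2}\right) 10\right) = \left(-539\right) \left(-5\right) = 2695$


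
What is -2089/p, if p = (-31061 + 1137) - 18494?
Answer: 2089/48418 ≈ 0.043145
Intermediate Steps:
p = -48418 (p = -29924 - 18494 = -48418)
-2089/p = -2089/(-48418) = -2089*(-1/48418) = 2089/48418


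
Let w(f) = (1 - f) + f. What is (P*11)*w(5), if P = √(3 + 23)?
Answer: 11*√26 ≈ 56.089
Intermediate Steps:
w(f) = 1
P = √26 ≈ 5.0990
(P*11)*w(5) = (√26*11)*1 = (11*√26)*1 = 11*√26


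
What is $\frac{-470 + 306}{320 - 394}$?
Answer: $\frac{82}{37} \approx 2.2162$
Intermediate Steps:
$\frac{-470 + 306}{320 - 394} = - \frac{164}{-74} = \left(-164\right) \left(- \frac{1}{74}\right) = \frac{82}{37}$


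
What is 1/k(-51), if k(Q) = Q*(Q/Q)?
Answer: -1/51 ≈ -0.019608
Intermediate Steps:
k(Q) = Q (k(Q) = Q*1 = Q)
1/k(-51) = 1/(-51) = -1/51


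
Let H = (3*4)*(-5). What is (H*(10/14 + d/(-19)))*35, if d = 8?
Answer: -11700/19 ≈ -615.79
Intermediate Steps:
H = -60 (H = 12*(-5) = -60)
(H*(10/14 + d/(-19)))*35 = -60*(10/14 + 8/(-19))*35 = -60*(10*(1/14) + 8*(-1/19))*35 = -60*(5/7 - 8/19)*35 = -60*39/133*35 = -2340/133*35 = -11700/19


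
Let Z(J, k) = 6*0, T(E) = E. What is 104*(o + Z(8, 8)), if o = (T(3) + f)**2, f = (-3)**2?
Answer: 14976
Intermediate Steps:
Z(J, k) = 0
f = 9
o = 144 (o = (3 + 9)**2 = 12**2 = 144)
104*(o + Z(8, 8)) = 104*(144 + 0) = 104*144 = 14976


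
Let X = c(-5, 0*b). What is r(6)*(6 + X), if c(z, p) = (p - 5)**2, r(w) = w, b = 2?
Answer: 186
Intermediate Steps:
c(z, p) = (-5 + p)**2
X = 25 (X = (-5 + 0*2)**2 = (-5 + 0)**2 = (-5)**2 = 25)
r(6)*(6 + X) = 6*(6 + 25) = 6*31 = 186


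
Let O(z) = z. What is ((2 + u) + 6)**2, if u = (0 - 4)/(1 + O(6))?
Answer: 2704/49 ≈ 55.184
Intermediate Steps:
u = -4/7 (u = (0 - 4)/(1 + 6) = -4/7 ≈ -0.57143)
((2 + u) + 6)**2 = ((2 - 4/7) + 6)**2 = (10/7 + 6)**2 = (52/7)**2 = 2704/49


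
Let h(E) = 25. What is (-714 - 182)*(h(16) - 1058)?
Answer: 925568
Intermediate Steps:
(-714 - 182)*(h(16) - 1058) = (-714 - 182)*(25 - 1058) = -896*(-1033) = 925568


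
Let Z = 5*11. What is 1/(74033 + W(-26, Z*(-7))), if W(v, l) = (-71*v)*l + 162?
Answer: -1/636515 ≈ -1.5711e-6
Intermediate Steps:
Z = 55
W(v, l) = 162 - 71*l*v (W(v, l) = -71*l*v + 162 = 162 - 71*l*v)
1/(74033 + W(-26, Z*(-7))) = 1/(74033 + (162 - 71*55*(-7)*(-26))) = 1/(74033 + (162 - 71*(-385)*(-26))) = 1/(74033 + (162 - 710710)) = 1/(74033 - 710548) = 1/(-636515) = -1/636515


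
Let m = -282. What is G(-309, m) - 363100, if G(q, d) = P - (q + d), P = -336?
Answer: -362845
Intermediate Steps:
G(q, d) = -336 - d - q (G(q, d) = -336 - (q + d) = -336 - (d + q) = -336 + (-d - q) = -336 - d - q)
G(-309, m) - 363100 = (-336 - 1*(-282) - 1*(-309)) - 363100 = (-336 + 282 + 309) - 363100 = 255 - 363100 = -362845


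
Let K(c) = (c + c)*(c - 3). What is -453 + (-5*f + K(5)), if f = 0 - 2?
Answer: -423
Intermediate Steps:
f = -2
K(c) = 2*c*(-3 + c) (K(c) = (2*c)*(-3 + c) = 2*c*(-3 + c))
-453 + (-5*f + K(5)) = -453 + (-5*(-2) + 2*5*(-3 + 5)) = -453 + (10 + 2*5*2) = -453 + (10 + 20) = -453 + 30 = -423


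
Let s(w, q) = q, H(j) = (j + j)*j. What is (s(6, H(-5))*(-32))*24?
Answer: -38400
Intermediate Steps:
H(j) = 2*j² (H(j) = (2*j)*j = 2*j²)
(s(6, H(-5))*(-32))*24 = ((2*(-5)²)*(-32))*24 = ((2*25)*(-32))*24 = (50*(-32))*24 = -1600*24 = -38400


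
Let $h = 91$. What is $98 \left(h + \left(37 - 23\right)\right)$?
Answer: $10290$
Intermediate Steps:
$98 \left(h + \left(37 - 23\right)\right) = 98 \left(91 + \left(37 - 23\right)\right) = 98 \left(91 + 14\right) = 98 \cdot 105 = 10290$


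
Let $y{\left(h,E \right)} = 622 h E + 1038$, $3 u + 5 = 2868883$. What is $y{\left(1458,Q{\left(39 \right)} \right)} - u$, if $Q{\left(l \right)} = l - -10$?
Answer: $\frac{130445008}{3} \approx 4.3482 \cdot 10^{7}$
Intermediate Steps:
$u = \frac{2868878}{3}$ ($u = - \frac{5}{3} + \frac{1}{3} \cdot 2868883 = - \frac{5}{3} + \frac{2868883}{3} = \frac{2868878}{3} \approx 9.5629 \cdot 10^{5}$)
$Q{\left(l \right)} = 10 + l$ ($Q{\left(l \right)} = l + 10 = 10 + l$)
$y{\left(h,E \right)} = 1038 + 622 E h$ ($y{\left(h,E \right)} = 622 E h + 1038 = 1038 + 622 E h$)
$y{\left(1458,Q{\left(39 \right)} \right)} - u = \left(1038 + 622 \left(10 + 39\right) 1458\right) - \frac{2868878}{3} = \left(1038 + 622 \cdot 49 \cdot 1458\right) - \frac{2868878}{3} = \left(1038 + 44436924\right) - \frac{2868878}{3} = 44437962 - \frac{2868878}{3} = \frac{130445008}{3}$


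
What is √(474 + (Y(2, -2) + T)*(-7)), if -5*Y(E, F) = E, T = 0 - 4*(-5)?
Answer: 2*√2105/5 ≈ 18.352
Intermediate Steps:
T = 20 (T = 0 + 20 = 20)
Y(E, F) = -E/5
√(474 + (Y(2, -2) + T)*(-7)) = √(474 + (-⅕*2 + 20)*(-7)) = √(474 + (-⅖ + 20)*(-7)) = √(474 + (98/5)*(-7)) = √(474 - 686/5) = √(1684/5) = 2*√2105/5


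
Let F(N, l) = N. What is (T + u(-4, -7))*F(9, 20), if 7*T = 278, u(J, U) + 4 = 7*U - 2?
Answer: -963/7 ≈ -137.57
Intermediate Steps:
u(J, U) = -6 + 7*U (u(J, U) = -4 + (7*U - 2) = -4 + (-2 + 7*U) = -6 + 7*U)
T = 278/7 (T = (1/7)*278 = 278/7 ≈ 39.714)
(T + u(-4, -7))*F(9, 20) = (278/7 + (-6 + 7*(-7)))*9 = (278/7 + (-6 - 49))*9 = (278/7 - 55)*9 = -107/7*9 = -963/7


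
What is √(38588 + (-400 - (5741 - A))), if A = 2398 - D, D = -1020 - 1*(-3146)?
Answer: √32719 ≈ 180.88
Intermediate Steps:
D = 2126 (D = -1020 + 3146 = 2126)
A = 272 (A = 2398 - 1*2126 = 2398 - 2126 = 272)
√(38588 + (-400 - (5741 - A))) = √(38588 + (-400 - (5741 - 1*272))) = √(38588 + (-400 - (5741 - 272))) = √(38588 + (-400 - 1*5469)) = √(38588 + (-400 - 5469)) = √(38588 - 5869) = √32719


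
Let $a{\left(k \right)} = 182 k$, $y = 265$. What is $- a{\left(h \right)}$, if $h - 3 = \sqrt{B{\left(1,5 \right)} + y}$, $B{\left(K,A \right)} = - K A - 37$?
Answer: $-546 - 182 \sqrt{223} \approx -3263.8$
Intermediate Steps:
$B{\left(K,A \right)} = -37 - A K$ ($B{\left(K,A \right)} = - A K - 37 = -37 - A K$)
$h = 3 + \sqrt{223}$ ($h = 3 + \sqrt{\left(-37 - 5 \cdot 1\right) + 265} = 3 + \sqrt{\left(-37 - 5\right) + 265} = 3 + \sqrt{-42 + 265} = 3 + \sqrt{223} \approx 17.933$)
$- a{\left(h \right)} = - 182 \left(3 + \sqrt{223}\right) = - (546 + 182 \sqrt{223}) = -546 - 182 \sqrt{223}$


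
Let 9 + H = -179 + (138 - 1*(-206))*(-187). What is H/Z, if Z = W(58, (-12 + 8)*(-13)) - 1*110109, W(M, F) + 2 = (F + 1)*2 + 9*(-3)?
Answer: 16129/27508 ≈ 0.58634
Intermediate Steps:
W(M, F) = -27 + 2*F (W(M, F) = -2 + ((F + 1)*2 + 9*(-3)) = -2 + ((1 + F)*2 - 27) = -2 + ((2 + 2*F) - 27) = -2 + (-25 + 2*F) = -27 + 2*F)
H = -64516 (H = -9 + (-179 + (138 - 1*(-206))*(-187)) = -9 + (-179 + (138 + 206)*(-187)) = -9 + (-179 + 344*(-187)) = -9 + (-179 - 64328) = -9 - 64507 = -64516)
Z = -110032 (Z = (-27 + 2*((-12 + 8)*(-13))) - 1*110109 = (-27 + 2*(-4*(-13))) - 110109 = (-27 + 2*52) - 110109 = (-27 + 104) - 110109 = 77 - 110109 = -110032)
H/Z = -64516/(-110032) = -64516*(-1/110032) = 16129/27508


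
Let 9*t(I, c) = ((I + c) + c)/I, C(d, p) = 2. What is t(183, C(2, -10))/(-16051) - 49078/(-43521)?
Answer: 432472574113/383507008479 ≈ 1.1277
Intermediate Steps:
t(I, c) = (I + 2*c)/(9*I) (t(I, c) = (((I + c) + c)/I)/9 = ((I + 2*c)/I)/9 = (I + 2*c)/(9*I))
t(183, C(2, -10))/(-16051) - 49078/(-43521) = ((⅑)*(183 + 2*2)/183)/(-16051) - 49078/(-43521) = ((⅑)*(1/183)*(183 + 4))*(-1/16051) - 49078*(-1/43521) = ((⅑)*(1/183)*187)*(-1/16051) + 49078/43521 = (187/1647)*(-1/16051) + 49078/43521 = -187/26435997 + 49078/43521 = 432472574113/383507008479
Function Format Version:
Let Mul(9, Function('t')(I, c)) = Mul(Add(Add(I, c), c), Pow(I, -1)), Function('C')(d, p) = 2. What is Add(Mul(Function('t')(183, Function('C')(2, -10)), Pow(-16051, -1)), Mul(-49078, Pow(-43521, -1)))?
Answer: Rational(432472574113, 383507008479) ≈ 1.1277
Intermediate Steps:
Function('t')(I, c) = Mul(Rational(1, 9), Pow(I, -1), Add(I, Mul(2, c))) (Function('t')(I, c) = Mul(Rational(1, 9), Mul(Add(Add(I, c), c), Pow(I, -1))) = Mul(Rational(1, 9), Mul(Add(I, Mul(2, c)), Pow(I, -1))) = Mul(Rational(1, 9), Mul(Pow(I, -1), Add(I, Mul(2, c)))) = Mul(Rational(1, 9), Pow(I, -1), Add(I, Mul(2, c))))
Add(Mul(Function('t')(183, Function('C')(2, -10)), Pow(-16051, -1)), Mul(-49078, Pow(-43521, -1))) = Add(Mul(Mul(Rational(1, 9), Pow(183, -1), Add(183, Mul(2, 2))), Pow(-16051, -1)), Mul(-49078, Pow(-43521, -1))) = Add(Mul(Mul(Rational(1, 9), Rational(1, 183), Add(183, 4)), Rational(-1, 16051)), Mul(-49078, Rational(-1, 43521))) = Add(Mul(Mul(Rational(1, 9), Rational(1, 183), 187), Rational(-1, 16051)), Rational(49078, 43521)) = Add(Mul(Rational(187, 1647), Rational(-1, 16051)), Rational(49078, 43521)) = Add(Rational(-187, 26435997), Rational(49078, 43521)) = Rational(432472574113, 383507008479)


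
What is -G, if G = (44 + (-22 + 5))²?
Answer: -729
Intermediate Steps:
G = 729 (G = (44 - 17)² = 27² = 729)
-G = -1*729 = -729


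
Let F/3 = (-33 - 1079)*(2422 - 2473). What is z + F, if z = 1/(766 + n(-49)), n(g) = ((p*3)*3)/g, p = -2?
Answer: 6388947121/37552 ≈ 1.7014e+5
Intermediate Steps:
n(g) = -18/g (n(g) = (-2*3*3)/g = (-6*3)/g = -18/g)
F = 170136 (F = 3*((-33 - 1079)*(2422 - 2473)) = 3*(-1112*(-51)) = 3*56712 = 170136)
z = 49/37552 (z = 1/(766 - 18/(-49)) = 1/(766 - 18*(-1/49)) = 1/(766 + 18/49) = 1/(37552/49) = 49/37552 ≈ 0.0013049)
z + F = 49/37552 + 170136 = 6388947121/37552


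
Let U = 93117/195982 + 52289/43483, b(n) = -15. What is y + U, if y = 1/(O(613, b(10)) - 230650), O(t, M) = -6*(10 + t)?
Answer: 152316753619663/90792166050124 ≈ 1.6776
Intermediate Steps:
O(t, M) = -60 - 6*t
y = -1/234388 (y = 1/((-60 - 6*613) - 230650) = 1/((-60 - 3678) - 230650) = 1/(-3738 - 230650) = 1/(-234388) = -1/234388 ≈ -4.2664e-6)
U = 14296709309/8521885306 (U = 93117*(1/195982) + 52289*(1/43483) = 93117/195982 + 52289/43483 = 14296709309/8521885306 ≈ 1.6776)
y + U = -1/234388 + 14296709309/8521885306 = 152316753619663/90792166050124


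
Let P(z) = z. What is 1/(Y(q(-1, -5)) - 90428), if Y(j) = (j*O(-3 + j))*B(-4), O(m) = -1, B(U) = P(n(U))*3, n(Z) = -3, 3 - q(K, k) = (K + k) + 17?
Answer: -1/90500 ≈ -1.1050e-5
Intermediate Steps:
q(K, k) = -14 - K - k (q(K, k) = 3 - ((K + k) + 17) = 3 - (17 + K + k) = 3 + (-17 - K - k) = -14 - K - k)
B(U) = -9 (B(U) = -3*3 = -9)
Y(j) = 9*j (Y(j) = (j*(-1))*(-9) = -j*(-9) = 9*j)
1/(Y(q(-1, -5)) - 90428) = 1/(9*(-14 - 1*(-1) - 1*(-5)) - 90428) = 1/(9*(-14 + 1 + 5) - 90428) = 1/(9*(-8) - 90428) = 1/(-72 - 90428) = 1/(-90500) = -1/90500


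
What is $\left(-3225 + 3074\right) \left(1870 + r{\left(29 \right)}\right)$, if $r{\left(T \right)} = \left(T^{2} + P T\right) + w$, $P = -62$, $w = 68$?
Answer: $-148131$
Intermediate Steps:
$r{\left(T \right)} = 68 + T^{2} - 62 T$ ($r{\left(T \right)} = \left(T^{2} - 62 T\right) + 68 = 68 + T^{2} - 62 T$)
$\left(-3225 + 3074\right) \left(1870 + r{\left(29 \right)}\right) = \left(-3225 + 3074\right) \left(1870 + \left(68 + 29^{2} - 1798\right)\right) = - 151 \left(1870 + \left(68 + 841 - 1798\right)\right) = - 151 \left(1870 - 889\right) = \left(-151\right) 981 = -148131$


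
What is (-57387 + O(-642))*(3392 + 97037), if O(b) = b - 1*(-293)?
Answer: -5798368744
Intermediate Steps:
O(b) = 293 + b (O(b) = b + 293 = 293 + b)
(-57387 + O(-642))*(3392 + 97037) = (-57387 + (293 - 642))*(3392 + 97037) = (-57387 - 349)*100429 = -57736*100429 = -5798368744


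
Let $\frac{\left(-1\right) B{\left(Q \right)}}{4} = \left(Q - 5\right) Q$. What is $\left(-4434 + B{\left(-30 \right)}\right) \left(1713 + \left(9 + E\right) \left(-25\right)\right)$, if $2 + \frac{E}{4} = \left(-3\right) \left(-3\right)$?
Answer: $-6803592$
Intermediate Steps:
$E = 28$ ($E = -8 + 4 \left(\left(-3\right) \left(-3\right)\right) = -8 + 4 \cdot 9 = -8 + 36 = 28$)
$B{\left(Q \right)} = - 4 Q \left(-5 + Q\right)$ ($B{\left(Q \right)} = - 4 \left(Q - 5\right) Q = - 4 \left(-5 + Q\right) Q = - 4 Q \left(-5 + Q\right)$)
$\left(-4434 + B{\left(-30 \right)}\right) \left(1713 + \left(9 + E\right) \left(-25\right)\right) = \left(-4434 + 4 \left(-30\right) \left(5 - -30\right)\right) \left(1713 + \left(9 + 28\right) \left(-25\right)\right) = \left(-4434 + 4 \left(-30\right) \left(5 + 30\right)\right) \left(1713 + 37 \left(-25\right)\right) = \left(-4434 + 4 \left(-30\right) 35\right) \left(1713 - 925\right) = \left(-4434 - 4200\right) 788 = \left(-8634\right) 788 = -6803592$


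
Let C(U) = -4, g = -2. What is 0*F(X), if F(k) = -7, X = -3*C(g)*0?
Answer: 0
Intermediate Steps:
X = 0 (X = -3*(-4)*0 = 12*0 = 0)
0*F(X) = 0*(-7) = 0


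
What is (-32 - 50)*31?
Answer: -2542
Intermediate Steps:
(-32 - 50)*31 = -82*31 = -2542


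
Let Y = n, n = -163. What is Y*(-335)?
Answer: 54605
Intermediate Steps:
Y = -163
Y*(-335) = -163*(-335) = 54605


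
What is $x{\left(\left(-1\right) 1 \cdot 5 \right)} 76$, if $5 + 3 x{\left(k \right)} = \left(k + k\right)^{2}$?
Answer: $\frac{7220}{3} \approx 2406.7$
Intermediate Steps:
$x{\left(k \right)} = - \frac{5}{3} + \frac{4 k^{2}}{3}$ ($x{\left(k \right)} = - \frac{5}{3} + \frac{\left(k + k\right)^{2}}{3} = - \frac{5}{3} + \frac{\left(2 k\right)^{2}}{3} = - \frac{5}{3} + \frac{4 k^{2}}{3}$)
$x{\left(\left(-1\right) 1 \cdot 5 \right)} 76 = \left(- \frac{5}{3} + \frac{4 \left(\left(-1\right) 1 \cdot 5\right)^{2}}{3}\right) 76 = \left(- \frac{5}{3} + \frac{4 \left(\left(-1\right) 5\right)^{2}}{3}\right) 76 = \left(- \frac{5}{3} + \frac{4 \left(-5\right)^{2}}{3}\right) 76 = \left(- \frac{5}{3} + \frac{4}{3} \cdot 25\right) 76 = \left(- \frac{5}{3} + \frac{100}{3}\right) 76 = \frac{95}{3} \cdot 76 = \frac{7220}{3}$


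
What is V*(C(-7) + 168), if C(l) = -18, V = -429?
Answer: -64350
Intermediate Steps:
V*(C(-7) + 168) = -429*(-18 + 168) = -429*150 = -64350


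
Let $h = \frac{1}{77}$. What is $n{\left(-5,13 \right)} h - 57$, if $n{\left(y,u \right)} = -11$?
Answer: $- \frac{400}{7} \approx -57.143$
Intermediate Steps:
$h = \frac{1}{77} \approx 0.012987$
$n{\left(-5,13 \right)} h - 57 = \left(-11\right) \frac{1}{77} - 57 = - \frac{1}{7} - 57 = - \frac{400}{7}$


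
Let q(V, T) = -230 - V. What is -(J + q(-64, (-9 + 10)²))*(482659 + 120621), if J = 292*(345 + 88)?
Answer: -76176165600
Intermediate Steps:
J = 126436 (J = 292*433 = 126436)
-(J + q(-64, (-9 + 10)²))*(482659 + 120621) = -(126436 + (-230 - 1*(-64)))*(482659 + 120621) = -(126436 + (-230 + 64))*603280 = -(126436 - 166)*603280 = -126270*603280 = -1*76176165600 = -76176165600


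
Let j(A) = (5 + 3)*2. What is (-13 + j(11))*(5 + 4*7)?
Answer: 99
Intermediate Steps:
j(A) = 16 (j(A) = 8*2 = 16)
(-13 + j(11))*(5 + 4*7) = (-13 + 16)*(5 + 4*7) = 3*(5 + 28) = 3*33 = 99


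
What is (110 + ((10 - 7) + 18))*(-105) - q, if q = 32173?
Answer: -45928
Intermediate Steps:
(110 + ((10 - 7) + 18))*(-105) - q = (110 + ((10 - 7) + 18))*(-105) - 1*32173 = (110 + (3 + 18))*(-105) - 32173 = (110 + 21)*(-105) - 32173 = 131*(-105) - 32173 = -13755 - 32173 = -45928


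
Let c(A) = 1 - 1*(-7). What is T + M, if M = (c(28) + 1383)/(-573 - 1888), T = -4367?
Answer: -100454/23 ≈ -4367.6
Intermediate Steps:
c(A) = 8 (c(A) = 1 + 7 = 8)
M = -13/23 (M = (8 + 1383)/(-573 - 1888) = 1391/(-2461) = 1391*(-1/2461) = -13/23 ≈ -0.56522)
T + M = -4367 - 13/23 = -100454/23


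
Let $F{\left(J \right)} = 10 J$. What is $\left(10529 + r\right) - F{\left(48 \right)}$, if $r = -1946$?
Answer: $8103$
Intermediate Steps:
$\left(10529 + r\right) - F{\left(48 \right)} = \left(10529 - 1946\right) - 10 \cdot 48 = 8583 - 480 = 8103$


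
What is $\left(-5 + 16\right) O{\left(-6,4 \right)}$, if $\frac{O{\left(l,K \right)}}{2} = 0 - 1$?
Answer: $-22$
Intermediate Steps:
$O{\left(l,K \right)} = -2$ ($O{\left(l,K \right)} = 2 \left(0 - 1\right) = 2 \left(-1\right) = -2$)
$\left(-5 + 16\right) O{\left(-6,4 \right)} = \left(-5 + 16\right) \left(-2\right) = 11 \left(-2\right) = -22$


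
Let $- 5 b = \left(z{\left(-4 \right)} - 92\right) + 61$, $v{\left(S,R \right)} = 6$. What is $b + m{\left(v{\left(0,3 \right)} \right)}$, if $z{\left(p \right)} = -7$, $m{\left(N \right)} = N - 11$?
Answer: $\frac{13}{5} \approx 2.6$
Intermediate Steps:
$m{\left(N \right)} = -11 + N$
$b = \frac{38}{5}$ ($b = - \frac{\left(-7 - 92\right) + 61}{5} = - \frac{-99 + 61}{5} = \left(- \frac{1}{5}\right) \left(-38\right) = \frac{38}{5} \approx 7.6$)
$b + m{\left(v{\left(0,3 \right)} \right)} = \frac{38}{5} + \left(-11 + 6\right) = \frac{38}{5} - 5 = \frac{13}{5}$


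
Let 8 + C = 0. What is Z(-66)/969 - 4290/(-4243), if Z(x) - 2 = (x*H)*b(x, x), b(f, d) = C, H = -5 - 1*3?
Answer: -13756936/4111467 ≈ -3.3460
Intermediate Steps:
C = -8 (C = -8 + 0 = -8)
H = -8 (H = -5 - 3 = -8)
b(f, d) = -8
Z(x) = 2 + 64*x (Z(x) = 2 + (x*(-8))*(-8) = 2 - 8*x*(-8) = 2 + 64*x)
Z(-66)/969 - 4290/(-4243) = (2 + 64*(-66))/969 - 4290/(-4243) = (2 - 4224)*(1/969) - 4290*(-1/4243) = -4222*1/969 + 4290/4243 = -4222/969 + 4290/4243 = -13756936/4111467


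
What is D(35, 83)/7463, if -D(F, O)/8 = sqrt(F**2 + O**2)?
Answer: -8*sqrt(8114)/7463 ≈ -0.096559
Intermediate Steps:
D(F, O) = -8*sqrt(F**2 + O**2)
D(35, 83)/7463 = -8*sqrt(35**2 + 83**2)/7463 = -8*sqrt(1225 + 6889)*(1/7463) = -8*sqrt(8114)*(1/7463) = -8*sqrt(8114)/7463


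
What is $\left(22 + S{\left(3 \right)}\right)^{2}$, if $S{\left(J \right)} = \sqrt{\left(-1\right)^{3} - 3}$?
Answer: $480 + 88 i \approx 480.0 + 88.0 i$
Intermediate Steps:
$S{\left(J \right)} = 2 i$ ($S{\left(J \right)} = \sqrt{-1 - 3} = \sqrt{-4} = 2 i$)
$\left(22 + S{\left(3 \right)}\right)^{2} = \left(22 + 2 i\right)^{2}$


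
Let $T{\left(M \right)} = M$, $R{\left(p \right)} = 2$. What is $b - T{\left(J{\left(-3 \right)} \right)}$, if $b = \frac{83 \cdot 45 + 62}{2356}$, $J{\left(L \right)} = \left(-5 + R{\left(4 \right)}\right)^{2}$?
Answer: $- \frac{17407}{2356} \approx -7.3884$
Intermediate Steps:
$J{\left(L \right)} = 9$ ($J{\left(L \right)} = \left(-5 + 2\right)^{2} = \left(-3\right)^{2} = 9$)
$b = \frac{3797}{2356}$ ($b = \left(3735 + 62\right) \frac{1}{2356} = 3797 \cdot \frac{1}{2356} = \frac{3797}{2356} \approx 1.6116$)
$b - T{\left(J{\left(-3 \right)} \right)} = \frac{3797}{2356} - 9 = - \frac{17407}{2356}$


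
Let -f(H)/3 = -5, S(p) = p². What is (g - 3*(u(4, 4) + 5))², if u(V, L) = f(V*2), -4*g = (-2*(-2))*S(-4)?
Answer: 5776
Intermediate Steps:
f(H) = 15 (f(H) = -3*(-5) = 15)
g = -16 (g = -(-2*(-2))*(-4)²/4 = -16 ≈ -16.000)
u(V, L) = 15
(g - 3*(u(4, 4) + 5))² = (-16 - 3*(15 + 5))² = (-16 - 3*20)² = (-16 - 60)² = (-76)² = 5776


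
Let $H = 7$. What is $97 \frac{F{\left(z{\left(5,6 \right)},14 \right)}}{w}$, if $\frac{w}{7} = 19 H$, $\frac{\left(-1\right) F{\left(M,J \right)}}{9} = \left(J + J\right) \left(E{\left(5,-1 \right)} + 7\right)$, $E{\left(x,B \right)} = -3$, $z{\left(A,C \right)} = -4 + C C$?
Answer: $- \frac{13968}{133} \approx -105.02$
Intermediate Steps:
$z{\left(A,C \right)} = -4 + C^{2}$
$F{\left(M,J \right)} = - 72 J$ ($F{\left(M,J \right)} = - 9 \left(J + J\right) \left(-3 + 7\right) = - 9 \cdot 2 J 4 = - 9 \cdot 8 J = - 72 J$)
$w = 931$ ($w = 7 \cdot 19 \cdot 7 = 7 \cdot 133 = 931$)
$97 \frac{F{\left(z{\left(5,6 \right)},14 \right)}}{w} = 97 \frac{\left(-72\right) 14}{931} = 97 \left(\left(-1008\right) \frac{1}{931}\right) = 97 \left(- \frac{144}{133}\right) = - \frac{13968}{133}$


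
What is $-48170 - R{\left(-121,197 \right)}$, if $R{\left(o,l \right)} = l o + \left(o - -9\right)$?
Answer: $-24221$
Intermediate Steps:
$R{\left(o,l \right)} = 9 + o + l o$ ($R{\left(o,l \right)} = l o + \left(o + 9\right) = l o + \left(9 + o\right) = 9 + o + l o$)
$-48170 - R{\left(-121,197 \right)} = -48170 - \left(9 - 121 + 197 \left(-121\right)\right) = -48170 - \left(9 - 121 - 23837\right) = -48170 - -23949 = -48170 + 23949 = -24221$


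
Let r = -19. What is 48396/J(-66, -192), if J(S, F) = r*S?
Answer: 8066/209 ≈ 38.593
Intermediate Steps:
J(S, F) = -19*S
48396/J(-66, -192) = 48396/((-19*(-66))) = 48396/1254 = 48396*(1/1254) = 8066/209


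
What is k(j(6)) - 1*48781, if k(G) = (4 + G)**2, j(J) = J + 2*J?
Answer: -48297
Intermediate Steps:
j(J) = 3*J
k(j(6)) - 1*48781 = (4 + 3*6)**2 - 1*48781 = (4 + 18)**2 - 48781 = 22**2 - 48781 = 484 - 48781 = -48297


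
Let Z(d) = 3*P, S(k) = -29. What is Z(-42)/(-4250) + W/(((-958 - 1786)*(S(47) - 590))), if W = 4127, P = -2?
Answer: 13865483/3609389000 ≈ 0.0038415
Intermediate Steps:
Z(d) = -6 (Z(d) = 3*(-2) = -6)
Z(-42)/(-4250) + W/(((-958 - 1786)*(S(47) - 590))) = -6/(-4250) + 4127/(((-958 - 1786)*(-29 - 590))) = -6*(-1/4250) + 4127/((-2744*(-619))) = 3/2125 + 4127/1698536 = 13865483/3609389000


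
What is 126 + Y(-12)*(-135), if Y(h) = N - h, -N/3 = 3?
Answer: -279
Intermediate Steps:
N = -9 (N = -3*3 = -9)
Y(h) = -9 - h
126 + Y(-12)*(-135) = 126 + (-9 - 1*(-12))*(-135) = 126 + (-9 + 12)*(-135) = 126 + 3*(-135) = 126 - 405 = -279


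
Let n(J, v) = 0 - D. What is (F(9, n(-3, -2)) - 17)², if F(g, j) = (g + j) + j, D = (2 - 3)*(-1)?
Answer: 100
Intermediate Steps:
D = 1 (D = -1*(-1) = 1)
n(J, v) = -1 (n(J, v) = 0 - 1*1 = 0 - 1 = -1)
F(g, j) = g + 2*j
(F(9, n(-3, -2)) - 17)² = ((9 + 2*(-1)) - 17)² = ((9 - 2) - 17)² = (7 - 17)² = (-10)² = 100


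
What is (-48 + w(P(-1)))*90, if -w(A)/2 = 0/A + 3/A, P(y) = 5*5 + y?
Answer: -8685/2 ≈ -4342.5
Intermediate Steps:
P(y) = 25 + y
w(A) = -6/A (w(A) = -2*(0/A + 3/A) = -2*(0 + 3/A) = -6/A)
(-48 + w(P(-1)))*90 = (-48 - 6/(25 - 1))*90 = (-48 - 6/24)*90 = (-48 - 6*1/24)*90 = (-48 - ¼)*90 = -193/4*90 = -8685/2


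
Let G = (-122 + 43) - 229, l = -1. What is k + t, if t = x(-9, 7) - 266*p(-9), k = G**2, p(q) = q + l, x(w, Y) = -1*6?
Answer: 97518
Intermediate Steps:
x(w, Y) = -6
G = -308 (G = -79 - 229 = -308)
p(q) = -1 + q (p(q) = q - 1 = -1 + q)
k = 94864 (k = (-308)**2 = 94864)
t = 2654 (t = -6 - 266*(-1 - 9) = -6 - 266*(-10) = -6 + 2660 = 2654)
k + t = 94864 + 2654 = 97518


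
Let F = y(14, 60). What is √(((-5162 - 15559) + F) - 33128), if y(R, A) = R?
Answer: I*√53835 ≈ 232.02*I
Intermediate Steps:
F = 14
√(((-5162 - 15559) + F) - 33128) = √(((-5162 - 15559) + 14) - 33128) = √((-20721 + 14) - 33128) = √(-20707 - 33128) = √(-53835) = I*√53835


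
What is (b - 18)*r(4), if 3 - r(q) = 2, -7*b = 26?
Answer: -152/7 ≈ -21.714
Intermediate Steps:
b = -26/7 (b = -⅐*26 = -26/7 ≈ -3.7143)
r(q) = 1 (r(q) = 3 - 1*2 = 3 - 2 = 1)
(b - 18)*r(4) = (-26/7 - 18)*1 = -152/7*1 = -152/7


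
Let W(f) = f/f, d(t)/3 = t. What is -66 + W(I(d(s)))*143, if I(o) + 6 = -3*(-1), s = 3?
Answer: 77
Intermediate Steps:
d(t) = 3*t
I(o) = -3 (I(o) = -6 - 3*(-1) = -6 + 3 = -3)
W(f) = 1
-66 + W(I(d(s)))*143 = -66 + 1*143 = -66 + 143 = 77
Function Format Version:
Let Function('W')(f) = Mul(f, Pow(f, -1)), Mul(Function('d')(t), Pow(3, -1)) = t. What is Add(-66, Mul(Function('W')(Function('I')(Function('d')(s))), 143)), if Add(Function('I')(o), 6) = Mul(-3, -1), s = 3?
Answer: 77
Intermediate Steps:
Function('d')(t) = Mul(3, t)
Function('I')(o) = -3 (Function('I')(o) = Add(-6, Mul(-3, -1)) = Add(-6, 3) = -3)
Function('W')(f) = 1
Add(-66, Mul(Function('W')(Function('I')(Function('d')(s))), 143)) = Add(-66, Mul(1, 143)) = Add(-66, 143) = 77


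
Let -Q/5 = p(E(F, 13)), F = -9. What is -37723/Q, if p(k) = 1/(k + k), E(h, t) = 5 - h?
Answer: 1056244/5 ≈ 2.1125e+5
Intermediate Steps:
p(k) = 1/(2*k)
Q = -5/28 (Q = -5/(2*(5 - 1*(-9))) = -5/(2*(5 + 9)) = -5/(2*14) = -5*1/28 = -5/28 ≈ -0.17857)
-37723/Q = -37723/(-5/28) = -37723*(-28/5) = 1056244/5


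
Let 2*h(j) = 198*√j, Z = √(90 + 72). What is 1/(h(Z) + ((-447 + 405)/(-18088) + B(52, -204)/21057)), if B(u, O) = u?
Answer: -60261799019285095210500/8524949914047482112278826334888077929327 - 231535519541029716255507261602880*√2/8524949914047482112278826334888077929327 + 3735337594436049036373606800*2^(¼)/8524949914047482112278826334888077929327 + 14351767532066468202975705180308375808*2^(¾)/8524949914047482112278826334888077929327 ≈ 0.0028313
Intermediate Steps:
Z = 9*√2 (Z = √162 = 9*√2 ≈ 12.728)
h(j) = 99*√j (h(j) = (198*√j)/2 = 99*√j)
1/(h(Z) + ((-447 + 405)/(-18088) + B(52, -204)/21057)) = 1/(99*√(9*√2) + ((-447 + 405)/(-18088) + 52/21057)) = 1/(99*(3*2^(¼)) + (-42*(-1/18088) + 52*(1/21057))) = 1/(297*2^(¼) + (3/1292 + 52/21057)) = 1/(297*2^(¼) + 130355/27205644) = 1/(130355/27205644 + 297*2^(¼))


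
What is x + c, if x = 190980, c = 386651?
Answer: 577631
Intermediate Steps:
x + c = 190980 + 386651 = 577631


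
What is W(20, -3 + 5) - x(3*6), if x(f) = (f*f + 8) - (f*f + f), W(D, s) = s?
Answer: 12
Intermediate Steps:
x(f) = 8 - f (x(f) = (f² + 8) - (f² + f) = (8 + f²) - (f + f²) = (8 + f²) + (-f - f²) = 8 - f)
W(20, -3 + 5) - x(3*6) = (-3 + 5) - (8 - 3*6) = 2 - (8 - 1*18) = 2 - (8 - 18) = 2 - 1*(-10) = 2 + 10 = 12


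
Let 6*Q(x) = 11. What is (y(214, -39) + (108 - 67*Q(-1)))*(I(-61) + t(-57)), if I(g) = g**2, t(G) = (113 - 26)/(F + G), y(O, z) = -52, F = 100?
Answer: -32098045/129 ≈ -2.4882e+5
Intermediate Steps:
Q(x) = 11/6 (Q(x) = (1/6)*11 = 11/6)
t(G) = 87/(100 + G) (t(G) = (113 - 26)/(100 + G) = 87/(100 + G))
(y(214, -39) + (108 - 67*Q(-1)))*(I(-61) + t(-57)) = (-52 + (108 - 67*11/6))*((-61)**2 + 87/(100 - 57)) = (-52 + (108 - 737/6))*(3721 + 87/43) = (-52 - 89/6)*(3721 + 87*(1/43)) = -401*(3721 + 87/43)/6 = -401/6*160090/43 = -32098045/129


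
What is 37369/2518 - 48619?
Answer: -122385273/2518 ≈ -48604.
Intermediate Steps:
37369/2518 - 48619 = -122385273/2518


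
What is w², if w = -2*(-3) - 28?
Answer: 484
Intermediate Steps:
w = -22 (w = 6 - 28 = -22)
w² = (-22)² = 484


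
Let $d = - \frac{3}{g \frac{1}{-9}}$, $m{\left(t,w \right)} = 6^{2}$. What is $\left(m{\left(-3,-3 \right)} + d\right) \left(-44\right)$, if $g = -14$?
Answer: $- \frac{10494}{7} \approx -1499.1$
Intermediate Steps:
$m{\left(t,w \right)} = 36$
$d = - \frac{27}{14}$ ($d = - \frac{3}{\left(-14\right) \frac{1}{-9}} = - \frac{3}{\left(-14\right) \left(- \frac{1}{9}\right)} = - \frac{3}{\frac{14}{9}} = \left(-3\right) \frac{9}{14} = - \frac{27}{14} \approx -1.9286$)
$\left(m{\left(-3,-3 \right)} + d\right) \left(-44\right) = \left(36 - \frac{27}{14}\right) \left(-44\right) = \frac{477}{14} \left(-44\right) = - \frac{10494}{7}$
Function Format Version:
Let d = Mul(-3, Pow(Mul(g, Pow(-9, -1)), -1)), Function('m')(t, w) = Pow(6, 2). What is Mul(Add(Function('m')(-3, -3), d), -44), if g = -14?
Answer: Rational(-10494, 7) ≈ -1499.1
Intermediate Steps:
Function('m')(t, w) = 36
d = Rational(-27, 14) (d = Mul(-3, Pow(Mul(-14, Pow(-9, -1)), -1)) = Mul(-3, Pow(Mul(-14, Rational(-1, 9)), -1)) = Mul(-3, Pow(Rational(14, 9), -1)) = Mul(-3, Rational(9, 14)) = Rational(-27, 14) ≈ -1.9286)
Mul(Add(Function('m')(-3, -3), d), -44) = Mul(Add(36, Rational(-27, 14)), -44) = Mul(Rational(477, 14), -44) = Rational(-10494, 7)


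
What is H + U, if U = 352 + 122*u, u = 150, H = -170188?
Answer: -151536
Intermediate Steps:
U = 18652 (U = 352 + 122*150 = 352 + 18300 = 18652)
H + U = -170188 + 18652 = -151536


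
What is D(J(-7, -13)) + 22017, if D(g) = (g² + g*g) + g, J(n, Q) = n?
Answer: 22108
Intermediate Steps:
D(g) = g + 2*g² (D(g) = (g² + g²) + g = 2*g² + g = g + 2*g²)
D(J(-7, -13)) + 22017 = -7*(1 + 2*(-7)) + 22017 = -7*(1 - 14) + 22017 = -7*(-13) + 22017 = 91 + 22017 = 22108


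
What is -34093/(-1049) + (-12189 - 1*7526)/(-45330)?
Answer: 313223345/9510234 ≈ 32.935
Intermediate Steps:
-34093/(-1049) + (-12189 - 1*7526)/(-45330) = -34093*(-1/1049) + (-12189 - 7526)*(-1/45330) = 34093/1049 - 19715*(-1/45330) = 34093/1049 + 3943/9066 = 313223345/9510234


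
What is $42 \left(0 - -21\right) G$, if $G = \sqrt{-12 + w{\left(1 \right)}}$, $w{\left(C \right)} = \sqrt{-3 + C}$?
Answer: $882 \sqrt{-12 + i \sqrt{2}} \approx 179.73 + 3060.6 i$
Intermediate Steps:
$G = \sqrt{-12 + i \sqrt{2}}$ ($G = \sqrt{-12 + \sqrt{-3 + 1}} = \sqrt{-12 + \sqrt{-2}} = \sqrt{-12 + i \sqrt{2}} \approx 0.20377 + 3.4701 i$)
$42 \left(0 - -21\right) G = 42 \left(0 - -21\right) \sqrt{-12 + i \sqrt{2}} = 42 \left(0 + 21\right) \sqrt{-12 + i \sqrt{2}} = 42 \cdot 21 \sqrt{-12 + i \sqrt{2}} = 882 \sqrt{-12 + i \sqrt{2}}$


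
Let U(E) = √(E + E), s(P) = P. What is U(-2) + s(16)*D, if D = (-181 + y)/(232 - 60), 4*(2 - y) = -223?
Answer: -493/43 + 2*I ≈ -11.465 + 2.0*I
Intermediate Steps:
y = 231/4 (y = 2 - ¼*(-223) = 2 + 223/4 = 231/4 ≈ 57.750)
U(E) = √2*√E (U(E) = √(2*E) = √2*√E)
D = -493/688 (D = (-181 + 231/4)/(232 - 60) = -493/4/172 = -493/4*1/172 = -493/688 ≈ -0.71657)
U(-2) + s(16)*D = √2*√(-2) + 16*(-493/688) = √2*(I*√2) - 493/43 = 2*I - 493/43 = -493/43 + 2*I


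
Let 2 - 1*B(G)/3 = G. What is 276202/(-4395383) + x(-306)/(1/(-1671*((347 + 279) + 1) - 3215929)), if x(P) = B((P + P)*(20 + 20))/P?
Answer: 229400711815216436/224164533 ≈ 1.0234e+9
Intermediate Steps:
B(G) = 6 - 3*G
x(P) = (6 - 240*P)/P (x(P) = (6 - 3*(P + P)*(20 + 20))/P = (6 - 3*2*P*40)/P = (6 - 240*P)/P)
276202/(-4395383) + x(-306)/(1/(-1671*((347 + 279) + 1) - 3215929)) = 276202/(-4395383) + (-240 + 6/(-306))/(1/(-1671*((347 + 279) + 1) - 3215929)) = 276202*(-1/4395383) + (-240 + 6*(-1/306))/(1/(-1671*(626 + 1) - 3215929)) = -276202/4395383 + (-240 - 1/51)/(1/(-1671*627 - 3215929)) = -276202/4395383 - 12241/(51*(1/(-1047717 - 3215929))) = -276202/4395383 - 12241/(51*(1/(-4263646))) = -276202/4395383 - 12241/(51*(-1/4263646)) = -276202/4395383 - 12241/51*(-4263646) = -276202/4395383 + 52191290686/51 = 229400711815216436/224164533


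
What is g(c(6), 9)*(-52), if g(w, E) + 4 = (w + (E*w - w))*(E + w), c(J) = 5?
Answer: -32552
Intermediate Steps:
g(w, E) = -4 + E*w*(E + w) (g(w, E) = -4 + (w + (E*w - w))*(E + w) = -4 + (w + (-w + E*w))*(E + w) = -4 + (E*w)*(E + w) = -4 + E*w*(E + w))
g(c(6), 9)*(-52) = (-4 + 9*5² + 5*9²)*(-52) = (-4 + 9*25 + 5*81)*(-52) = (-4 + 225 + 405)*(-52) = 626*(-52) = -32552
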